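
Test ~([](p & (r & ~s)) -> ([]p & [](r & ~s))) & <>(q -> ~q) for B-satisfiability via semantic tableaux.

Unsatisfiable (every branch closes)

1. ~([](p & (r & ~s)) -> ([]p & [](r & ~s))) & <>(q -> ~q), w0
2. ~([](p & (r & ~s)) -> ([]p & [](r & ~s))), w0
3. <>(q -> ~q), w0
4. [](p & (r & ~s)), w0
5. ~([]p & [](r & ~s)), w0
6. p & (r & ~s), w0
7. p, w0
8. r & ~s, w0
9. r, w0
10. ~s, w0
11. ~[](r & ~s), w0
12. q -> ~q, w1
13. p & (r & ~s), w1
14. p, w1
15. r & ~s, w1
16. r, w1
17. ~s, w1
18. ~q, w1
19. ~(r & ~s), w2
20. p & (r & ~s), w2
21. p, w2
22. r & ~s, w2
23. r, w2
24. ~s, w2
25. s, w2
Accessibility: w0Rw0, w0Rw1, w0Rw2, w1Rw0, w1Rw1, w2Rw0, w2Rw2
Branch closes: s and ~s both at w2.
Every branch closes; the branch above is one of them.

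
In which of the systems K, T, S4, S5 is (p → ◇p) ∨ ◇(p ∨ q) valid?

K-tableau for the negation ¬((p → ◇p) ∨ ◇(p ∨ q)):
1. ¬((p → ◇p) ∨ ◇(p ∨ q)), 0
2. ¬(p → ◇p), 0
3. ¬◇(p ∨ q), 0
4. p, 0
5. ¬◇p, 0
Complete open branch: countermodel on a K-frame, so not valid in K.
T-tableau for the negation ¬((p → ◇p) ∨ ◇(p ∨ q)):
1. ¬((p → ◇p) ∨ ◇(p ∨ q)), 0
2. ¬(p → ◇p), 0
3. ¬◇(p ∨ q), 0
4. p, 0
5. ¬◇p, 0
6. ¬(p ∨ q), 0
7. ¬p, 0
8. ¬q, 0
Accessibility: 0R0
Branch closes: p and ¬p both at 0.
Every branch closes (one shown): valid in T, hence also in S4, S5 (every theorem of T is a theorem of S4 and S5).

T, S4, S5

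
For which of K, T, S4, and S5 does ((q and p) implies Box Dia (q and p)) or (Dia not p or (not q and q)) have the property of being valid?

S5-tableau for the negation not (((q and p) implies Box Dia (q and p)) or (Dia not p or (not q and q))):
1. not (((q and p) implies Box Dia (q and p)) or (Dia not p or (not q and q))), 0
2. not ((q and p) implies Box Dia (q and p)), 0
3. not (Dia not p or (not q and q)), 0
4. q and p, 0
5. not Box Dia (q and p), 0
6. not Dia not p, 0
7. not (not q and q), 0
8. q, 0
9. p, 0
10. not Dia (q and p), 1
11. p, 1
12. not (q and p), 0
13. not (q and p), 1
14. not p, 0
Accessibility: 0R0, 0R1, 1R0, 1R1
Branch closes: p and not p both at 0.
Every branch closes (one shown): valid in S5.
S4-tableau for the negation not (((q and p) implies Box Dia (q and p)) or (Dia not p or (not q and q))):
1. not (((q and p) implies Box Dia (q and p)) or (Dia not p or (not q and q))), 0
2. not ((q and p) implies Box Dia (q and p)), 0
3. not (Dia not p or (not q and q)), 0
4. q and p, 0
5. not Box Dia (q and p), 0
6. not Dia not p, 0
7. not (not q and q), 0
8. q, 0
9. p, 0
10. not Dia (q and p), 1
11. p, 1
12. not (q and p), 1
13. not q, 1
Accessibility: 0R0, 0R1, 1R1
Complete open branch: countermodel on an S4-frame, so not valid in S4, nor in K, T (the same frame is also a K-frame and a T-frame).

S5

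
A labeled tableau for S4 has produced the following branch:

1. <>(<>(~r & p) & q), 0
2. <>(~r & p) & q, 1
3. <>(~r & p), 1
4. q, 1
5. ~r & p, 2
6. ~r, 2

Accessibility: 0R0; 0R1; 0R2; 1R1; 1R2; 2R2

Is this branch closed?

There is no literal clash: for every atom and world, at most one sign appears.

Open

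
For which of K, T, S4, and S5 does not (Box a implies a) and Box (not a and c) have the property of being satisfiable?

K

K-tableau for the formula:
1. not (Box a implies a) and Box (not a and c), w0
2. not (Box a implies a), w0
3. Box (not a and c), w0
4. Box a, w0
5. not a, w0
Complete open branch: satisfiable in K.
T-tableau for the formula:
1. not (Box a implies a) and Box (not a and c), w0
2. not (Box a implies a), w0
3. Box (not a and c), w0
4. Box a, w0
5. not a, w0
6. not a and c, w0
7. c, w0
8. a, w0
Accessibility: w0Rw0
Branch closes: a and not a both at w0.
Every branch closes (one shown): unsatisfiable in T, hence also in S4, S5 (every S4/S5-frame is a T-frame).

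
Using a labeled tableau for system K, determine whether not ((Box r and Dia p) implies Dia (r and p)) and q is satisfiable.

1. not ((Box r and Dia p) implies Dia (r and p)) and q, 0
2. not ((Box r and Dia p) implies Dia (r and p)), 0   [and-rule on 1]
3. q, 0   [and-rule on 1]
4. Box r and Dia p, 0   [neg-implies-rule on 2]
5. not Dia (r and p), 0   [neg-implies-rule on 2]
6. Box r, 0   [and-rule on 4]
7. Dia p, 0   [and-rule on 4]
8. p, 1   [Dia-rule on 7: fresh world 1, 0R1]
9. not (r and p), 1   [neg-Dia-rule on 5 via 0R1]
10. r, 1   [Box-rule on 6 via 0R1]
11. not p, 1   [neg-and-rule on 9 (branches; this branch)]
Accessibility: 0R1
Branch closes: p and not p both at 1.
(One branch shown.) All branches close.

Unsatisfiable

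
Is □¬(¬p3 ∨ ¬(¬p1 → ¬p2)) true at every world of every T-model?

Tableau for the negation ¬□¬(¬p3 ∨ ¬(¬p1 → ¬p2)):
1. ¬□¬(¬p3 ∨ ¬(¬p1 → ¬p2)), w0
2. ¬p3 ∨ ¬(¬p1 → ¬p2), w1
3. ¬(¬p1 → ¬p2), w1
4. ¬p1, w1
5. p2, w1
Accessibility: w0Rw0, w0Rw1, w1Rw1
The negation has an open branch (countermodel exists).

Not valid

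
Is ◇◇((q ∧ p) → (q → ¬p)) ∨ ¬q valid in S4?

Not valid

Tableau for the negation ¬(◇◇((q ∧ p) → (q → ¬p)) ∨ ¬q):
1. ¬(◇◇((q ∧ p) → (q → ¬p)) ∨ ¬q), u
2. ¬◇◇((q ∧ p) → (q → ¬p)), u   [¬∨-rule on 1]
3. q, u   [¬∨-rule on 1]
4. ¬◇((q ∧ p) → (q → ¬p)), u   [¬◇-rule on 2 via uRu]
5. ¬((q ∧ p) → (q → ¬p)), u   [¬◇-rule on 4 via uRu]
6. q ∧ p, u   [¬→-rule on 5]
7. ¬(q → ¬p), u   [¬→-rule on 5]
8. p, u   [∧-rule on 6]
Accessibility: uRu
The negation has an open branch (countermodel exists).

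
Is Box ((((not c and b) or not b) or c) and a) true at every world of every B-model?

Tableau for the negation not Box ((((not c and b) or not b) or c) and a):
1. not Box ((((not c and b) or not b) or c) and a), u
2. not ((((not c and b) or not b) or c) and a), v   [neg-Box-rule on 1: fresh world v, uRv]
3. not a, v   [neg-and-rule on 2 (branches; this branch)]
Accessibility: uRu, uRv, vRu, vRv
The negation has an open branch (countermodel exists).

Invalid (countermodel exists)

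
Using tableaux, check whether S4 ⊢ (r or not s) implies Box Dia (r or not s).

No, not valid

Tableau for the negation not ((r or not s) implies Box Dia (r or not s)):
1. not ((r or not s) implies Box Dia (r or not s)), 0
2. r or not s, 0
3. not Box Dia (r or not s), 0
4. not s, 0
5. not Dia (r or not s), 1
6. not (r or not s), 1
7. not r, 1
8. s, 1
Accessibility: 0R0, 0R1, 1R1
The negation has an open branch (countermodel exists).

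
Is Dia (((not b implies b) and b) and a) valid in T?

No, not valid

Tableau for the negation not Dia (((not b implies b) and b) and a):
1. not Dia (((not b implies b) and b) and a), 0
2. not (((not b implies b) and b) and a), 0   [neg-Dia-rule on 1 via 0R0]
3. not a, 0   [neg-and-rule on 2 (branches; this branch)]
Accessibility: 0R0
The negation has an open branch (countermodel exists).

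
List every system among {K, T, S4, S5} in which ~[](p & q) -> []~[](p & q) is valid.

S4-tableau for the negation ~(~[](p & q) -> []~[](p & q)):
1. ~(~[](p & q) -> []~[](p & q)), 0
2. ~[](p & q), 0
3. ~[]~[](p & q), 0
4. ~(p & q), 1
5. ~q, 1
6. [](p & q), 2
7. p & q, 2
8. p, 2
9. q, 2
Accessibility: 0R0, 0R1, 0R2, 1R1, 2R2
Complete open branch: countermodel on an S4-frame, so not valid in S4, nor in K, T (the same frame is also a K-frame and a T-frame).
S5-tableau for the negation ~(~[](p & q) -> []~[](p & q)):
1. ~(~[](p & q) -> []~[](p & q)), 0
2. ~[](p & q), 0
3. ~[]~[](p & q), 0
4. ~(p & q), 1
5. ~q, 1
6. [](p & q), 2
7. p & q, 0
8. p, 0
9. q, 0
10. p & q, 1
11. p, 1
12. q, 1
Accessibility: 0R0, 0R1, 0R2, 1R0, 1R1, 1R2, 2R0, 2R1, 2R2
Branch closes: q and ~q both at 1.
Every branch closes (one shown): valid in S5.

S5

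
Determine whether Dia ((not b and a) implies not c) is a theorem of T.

Tableau for the negation not Dia ((not b and a) implies not c):
1. not Dia ((not b and a) implies not c), w0
2. not ((not b and a) implies not c), w0
3. not b and a, w0
4. c, w0
5. not b, w0
6. a, w0
Accessibility: w0Rw0
The negation has an open branch (countermodel exists).

Invalid (countermodel exists)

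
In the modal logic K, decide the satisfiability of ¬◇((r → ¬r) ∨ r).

Yes, satisfiable

1. ¬◇((r → ¬r) ∨ r), w0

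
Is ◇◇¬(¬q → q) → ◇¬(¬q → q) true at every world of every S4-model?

Valid

Tableau for the negation ¬(◇◇¬(¬q → q) → ◇¬(¬q → q)):
1. ¬(◇◇¬(¬q → q) → ◇¬(¬q → q)), u
2. ◇◇¬(¬q → q), u
3. ¬◇¬(¬q → q), u
4. ¬q → q, u
5. q, u
6. ◇¬(¬q → q), v
7. ¬q → q, v
8. q, v
9. ¬(¬q → q), w
10. ¬q, w
11. ¬q → q, w
12. q, w
Accessibility: uRu, uRv, uRw, vRv, vRw, wRw
Branch closes: q and ¬q both at w.
Every branch of the negation's tableau closes; the branch above is one of them.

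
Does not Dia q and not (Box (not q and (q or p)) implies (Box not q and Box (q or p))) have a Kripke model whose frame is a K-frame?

Unsatisfiable (every branch closes)

1. not Dia q and not (Box (not q and (q or p)) implies (Box not q and Box (q or p))), 0
2. not Dia q, 0   [and-rule on 1]
3. not (Box (not q and (q or p)) implies (Box not q and Box (q or p))), 0   [and-rule on 1]
4. Box (not q and (q or p)), 0   [neg-implies-rule on 3]
5. not (Box not q and Box (q or p)), 0   [neg-implies-rule on 3]
6. not Box (q or p), 0   [neg-and-rule on 5 (branches; this branch)]
7. not (q or p), 1   [neg-Box-rule on 6: fresh world 1, 0R1]
8. not q, 1   [neg-or-rule on 7]
9. not p, 1   [neg-or-rule on 7]
10. not q and (q or p), 1   [Box-rule on 4 via 0R1]
11. q or p, 1   [and-rule on 10]
12. p, 1   [or-rule on 11 (branches; this branch)]
Accessibility: 0R1
Branch closes: p and not p both at 1.
All branches of the tableau close; one closing branch shown above.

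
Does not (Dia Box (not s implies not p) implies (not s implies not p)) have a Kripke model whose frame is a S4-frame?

1. not (Dia Box (not s implies not p) implies (not s implies not p)), u
2. Dia Box (not s implies not p), u
3. not (not s implies not p), u
4. not s, u
5. p, u
6. Box (not s implies not p), v
7. not s implies not p, v
8. not p, v
Accessibility: uRu, uRv, vRv

Satisfiable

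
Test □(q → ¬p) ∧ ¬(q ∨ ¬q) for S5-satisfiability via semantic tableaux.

Unsatisfiable (every branch closes)

1. □(q → ¬p) ∧ ¬(q ∨ ¬q), 0
2. □(q → ¬p), 0
3. ¬(q ∨ ¬q), 0
4. ¬q, 0
5. q, 0
Accessibility: 0R0
Branch closes: q and ¬q both at 0.
All branches of the tableau close; one closing branch shown above.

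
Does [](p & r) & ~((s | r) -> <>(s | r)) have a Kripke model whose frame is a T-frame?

1. [](p & r) & ~((s | r) -> <>(s | r)), 0
2. [](p & r), 0
3. ~((s | r) -> <>(s | r)), 0
4. s | r, 0
5. ~<>(s | r), 0
6. p & r, 0
7. p, 0
8. r, 0
9. ~(s | r), 0
10. ~s, 0
11. ~r, 0
Accessibility: 0R0
Branch closes: r and ~r both at 0.
Every branch closes; the branch above is one of them.

No, unsatisfiable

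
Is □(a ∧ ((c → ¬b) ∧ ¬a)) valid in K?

No, not valid

Tableau for the negation ¬□(a ∧ ((c → ¬b) ∧ ¬a)):
1. ¬□(a ∧ ((c → ¬b) ∧ ¬a)), 0
2. ¬(a ∧ ((c → ¬b) ∧ ¬a)), 1   [¬□-rule on 1: fresh world 1, 0R1]
3. ¬((c → ¬b) ∧ ¬a), 1   [¬∧-rule on 2 (branches; this branch)]
4. a, 1   [¬∧-rule on 3 (branches; this branch)]
Accessibility: 0R1
The negation has an open branch (countermodel exists).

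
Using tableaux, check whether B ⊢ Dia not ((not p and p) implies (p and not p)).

Tableau for the negation not Dia not ((not p and p) implies (p and not p)):
1. not Dia not ((not p and p) implies (p and not p)), 0
2. (not p and p) implies (p and not p), 0   [neg-Dia-rule on 1 via 0R0]
3. not (not p and p), 0   [implies-rule on 2 (branches; this branch)]
4. not p, 0   [neg-and-rule on 3 (branches; this branch)]
Accessibility: 0R0
The negation has an open branch (countermodel exists).

No, not valid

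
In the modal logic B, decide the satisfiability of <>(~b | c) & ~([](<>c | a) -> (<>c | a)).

No, unsatisfiable

1. <>(~b | c) & ~([](<>c | a) -> (<>c | a)), u
2. <>(~b | c), u
3. ~([](<>c | a) -> (<>c | a)), u
4. [](<>c | a), u
5. ~(<>c | a), u
6. ~<>c, u
7. ~a, u
8. <>c | a, u
9. ~c, u
10. <>c, u
11. ~b | c, v
12. <>c | a, v
13. ~c, v
14. ~b, v
15. a, v
16. c, w
17. <>c | a, w
18. ~c, w
Accessibility: uRu, uRv, uRw, vRu, vRv, wRu, wRw
Branch closes: c and ~c both at w.
All branches of the tableau close; one closing branch shown above.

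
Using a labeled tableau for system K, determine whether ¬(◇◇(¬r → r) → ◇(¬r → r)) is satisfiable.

Satisfiable (open branch found)

1. ¬(◇◇(¬r → r) → ◇(¬r → r)), 0
2. ◇◇(¬r → r), 0
3. ¬◇(¬r → r), 0
4. ◇(¬r → r), 1
5. ¬(¬r → r), 1
6. ¬r, 1
7. ¬r → r, 2
8. r, 2
Accessibility: 0R1, 1R2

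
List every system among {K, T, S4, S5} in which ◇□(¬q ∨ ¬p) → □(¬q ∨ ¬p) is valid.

S5

S5-tableau for the negation ¬(◇□(¬q ∨ ¬p) → □(¬q ∨ ¬p)):
1. ¬(◇□(¬q ∨ ¬p) → □(¬q ∨ ¬p)), u
2. ◇□(¬q ∨ ¬p), u
3. ¬□(¬q ∨ ¬p), u
4. □(¬q ∨ ¬p), v
5. ¬q ∨ ¬p, u
6. ¬q ∨ ¬p, v
7. ¬p, u
8. ¬p, v
9. ¬(¬q ∨ ¬p), w
10. q, w
11. p, w
12. ¬q ∨ ¬p, w
13. ¬p, w
Accessibility: uRu, uRv, uRw, vRu, vRv, vRw, wRu, wRv, wRw
Branch closes: p and ¬p both at w.
Every branch closes (one shown): valid in S5.
S4-tableau for the negation ¬(◇□(¬q ∨ ¬p) → □(¬q ∨ ¬p)):
1. ¬(◇□(¬q ∨ ¬p) → □(¬q ∨ ¬p)), u
2. ◇□(¬q ∨ ¬p), u
3. ¬□(¬q ∨ ¬p), u
4. □(¬q ∨ ¬p), v
5. ¬q ∨ ¬p, v
6. ¬p, v
7. ¬(¬q ∨ ¬p), w
8. q, w
9. p, w
Accessibility: uRu, uRv, uRw, vRv, wRw
Complete open branch: countermodel on an S4-frame, so not valid in S4, nor in K, T (the same frame is also a K-frame and a T-frame).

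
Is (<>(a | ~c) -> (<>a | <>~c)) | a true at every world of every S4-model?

Tableau for the negation ~((<>(a | ~c) -> (<>a | <>~c)) | a):
1. ~((<>(a | ~c) -> (<>a | <>~c)) | a), w0
2. ~(<>(a | ~c) -> (<>a | <>~c)), w0
3. ~a, w0
4. <>(a | ~c), w0
5. ~(<>a | <>~c), w0
6. ~<>a, w0
7. ~<>~c, w0
8. c, w0
9. a | ~c, w1
10. ~a, w1
11. c, w1
12. ~c, w1
Accessibility: w0Rw0, w0Rw1, w1Rw1
Branch closes: c and ~c both at w1.
All branches of the negation close; one closing branch shown above.

Yes, valid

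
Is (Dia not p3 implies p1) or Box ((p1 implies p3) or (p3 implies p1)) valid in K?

Tableau for the negation not ((Dia not p3 implies p1) or Box ((p1 implies p3) or (p3 implies p1))):
1. not ((Dia not p3 implies p1) or Box ((p1 implies p3) or (p3 implies p1))), u
2. not (Dia not p3 implies p1), u
3. not Box ((p1 implies p3) or (p3 implies p1)), u
4. Dia not p3, u
5. not p1, u
6. not ((p1 implies p3) or (p3 implies p1)), v
7. not (p1 implies p3), v
8. not (p3 implies p1), v
9. p1, v
10. not p3, v
11. p3, v
12. not p1, v
Accessibility: uRv
Branch closes: p3 and not p3 both at v.
Every branch of the negation's tableau closes; the branch above is one of them.

Valid in K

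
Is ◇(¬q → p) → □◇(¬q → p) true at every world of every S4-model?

Tableau for the negation ¬(◇(¬q → p) → □◇(¬q → p)):
1. ¬(◇(¬q → p) → □◇(¬q → p)), w0
2. ◇(¬q → p), w0
3. ¬□◇(¬q → p), w0
4. ¬q → p, w1
5. p, w1
6. ¬◇(¬q → p), w2
7. ¬(¬q → p), w2
8. ¬q, w2
9. ¬p, w2
Accessibility: w0Rw0, w0Rw1, w0Rw2, w1Rw1, w2Rw2
The negation has an open branch (countermodel exists).

Invalid (countermodel exists)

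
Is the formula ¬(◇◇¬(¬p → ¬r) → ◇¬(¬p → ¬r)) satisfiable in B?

Yes, satisfiable

1. ¬(◇◇¬(¬p → ¬r) → ◇¬(¬p → ¬r)), 0
2. ◇◇¬(¬p → ¬r), 0
3. ¬◇¬(¬p → ¬r), 0
4. ¬p → ¬r, 0
5. ¬r, 0
6. ◇¬(¬p → ¬r), 1
7. ¬p → ¬r, 1
8. ¬r, 1
9. ¬(¬p → ¬r), 2
10. ¬p, 2
11. r, 2
Accessibility: 0R0, 0R1, 1R0, 1R1, 1R2, 2R1, 2R2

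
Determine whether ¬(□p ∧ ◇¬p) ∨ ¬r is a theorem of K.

Tableau for the negation ¬(¬(□p ∧ ◇¬p) ∨ ¬r):
1. ¬(¬(□p ∧ ◇¬p) ∨ ¬r), 0
2. □p ∧ ◇¬p, 0
3. r, 0
4. □p, 0
5. ◇¬p, 0
6. ¬p, 1
7. p, 1
Accessibility: 0R1
Branch closes: p and ¬p both at 1.
All branches of the negation close; one closing branch shown above.

Valid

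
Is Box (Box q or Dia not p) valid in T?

Tableau for the negation not Box (Box q or Dia not p):
1. not Box (Box q or Dia not p), 0
2. not (Box q or Dia not p), 1
3. not Box q, 1
4. not Dia not p, 1
5. p, 1
6. not q, 2
7. p, 2
Accessibility: 0R0, 0R1, 1R1, 1R2, 2R2
The negation has an open branch (countermodel exists).

No, not valid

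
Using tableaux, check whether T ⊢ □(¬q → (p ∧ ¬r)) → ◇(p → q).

Tableau for the negation ¬(□(¬q → (p ∧ ¬r)) → ◇(p → q)):
1. ¬(□(¬q → (p ∧ ¬r)) → ◇(p → q)), w0
2. □(¬q → (p ∧ ¬r)), w0   [¬→-rule on 1]
3. ¬◇(p → q), w0   [¬→-rule on 1]
4. ¬q → (p ∧ ¬r), w0   [□-rule on 2 via w0Rw0]
5. ¬(p → q), w0   [¬◇-rule on 3 via w0Rw0]
6. p, w0   [¬→-rule on 5]
7. ¬q, w0   [¬→-rule on 5]
8. p ∧ ¬r, w0   [→-rule on 4 (branches; this branch)]
9. ¬r, w0   [∧-rule on 8]
Accessibility: w0Rw0
The negation has an open branch (countermodel exists).

Invalid (countermodel exists)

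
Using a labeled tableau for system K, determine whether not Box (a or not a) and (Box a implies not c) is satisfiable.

1. not Box (a or not a) and (Box a implies not c), 0
2. not Box (a or not a), 0
3. Box a implies not c, 0
4. not c, 0
5. not (a or not a), 1
6. not a, 1
7. a, 1
Accessibility: 0R1
Branch closes: a and not a both at 1.
(One branch shown.) All branches close.

Unsatisfiable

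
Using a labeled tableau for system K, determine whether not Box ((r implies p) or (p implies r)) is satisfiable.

Unsatisfiable (every branch closes)

1. not Box ((r implies p) or (p implies r)), w0
2. not ((r implies p) or (p implies r)), w1
3. not (r implies p), w1
4. not (p implies r), w1
5. r, w1
6. not p, w1
7. p, w1
8. not r, w1
Accessibility: w0Rw1
Branch closes: p and not p both at w1.
Every branch closes; the branch above is one of them.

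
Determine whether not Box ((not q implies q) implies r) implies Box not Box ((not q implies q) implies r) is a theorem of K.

Invalid (countermodel exists)

Tableau for the negation not (not Box ((not q implies q) implies r) implies Box not Box ((not q implies q) implies r)):
1. not (not Box ((not q implies q) implies r) implies Box not Box ((not q implies q) implies r)), 0
2. not Box ((not q implies q) implies r), 0
3. not Box not Box ((not q implies q) implies r), 0
4. not ((not q implies q) implies r), 1
5. not q implies q, 1
6. not r, 1
7. q, 1
8. Box ((not q implies q) implies r), 2
Accessibility: 0R1, 0R2
The negation has an open branch (countermodel exists).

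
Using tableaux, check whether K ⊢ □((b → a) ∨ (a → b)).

Tableau for the negation ¬□((b → a) ∨ (a → b)):
1. ¬□((b → a) ∨ (a → b)), u
2. ¬((b → a) ∨ (a → b)), v
3. ¬(b → a), v
4. ¬(a → b), v
5. b, v
6. ¬a, v
7. a, v
8. ¬b, v
Accessibility: uRv
Branch closes: a and ¬a both at v.
Every branch of the negation's tableau closes; the branch above is one of them.

Valid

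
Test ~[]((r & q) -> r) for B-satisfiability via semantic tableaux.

1. ~[]((r & q) -> r), u
2. ~((r & q) -> r), v
3. r & q, v
4. ~r, v
5. r, v
6. q, v
Accessibility: uRu, uRv, vRu, vRv
Branch closes: r and ~r both at v.
Every branch closes; the branch above is one of them.

No, unsatisfiable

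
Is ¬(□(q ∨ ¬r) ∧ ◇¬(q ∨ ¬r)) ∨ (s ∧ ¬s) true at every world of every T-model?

Valid in T

Tableau for the negation ¬(¬(□(q ∨ ¬r) ∧ ◇¬(q ∨ ¬r)) ∨ (s ∧ ¬s)):
1. ¬(¬(□(q ∨ ¬r) ∧ ◇¬(q ∨ ¬r)) ∨ (s ∧ ¬s)), 0
2. □(q ∨ ¬r) ∧ ◇¬(q ∨ ¬r), 0   [¬∨-rule on 1]
3. ¬(s ∧ ¬s), 0   [¬∨-rule on 1]
4. □(q ∨ ¬r), 0   [∧-rule on 2]
5. ◇¬(q ∨ ¬r), 0   [∧-rule on 2]
6. q ∨ ¬r, 0   [□-rule on 4 via 0R0]
7. s, 0   [¬∧-rule on 3 (branches; this branch)]
8. ¬r, 0   [∨-rule on 6 (branches; this branch)]
9. ¬(q ∨ ¬r), 1   [◇-rule on 5: fresh world 1, 0R1]
10. ¬q, 1   [¬∨-rule on 9]
11. r, 1   [¬∨-rule on 9]
12. q ∨ ¬r, 1   [□-rule on 4 via 0R1]
13. ¬r, 1   [∨-rule on 12 (branches; this branch)]
Accessibility: 0R0, 0R1, 1R1
Branch closes: r and ¬r both at 1.
All branches of the negation close; one closing branch shown above.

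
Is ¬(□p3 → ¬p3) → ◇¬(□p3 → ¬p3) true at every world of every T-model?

Yes, valid

Tableau for the negation ¬(¬(□p3 → ¬p3) → ◇¬(□p3 → ¬p3)):
1. ¬(¬(□p3 → ¬p3) → ◇¬(□p3 → ¬p3)), 0
2. ¬(□p3 → ¬p3), 0
3. ¬◇¬(□p3 → ¬p3), 0
4. □p3, 0
5. p3, 0
6. □p3 → ¬p3, 0
7. ¬□p3, 0
8. ¬p3, 1
9. □p3 → ¬p3, 1
10. p3, 1
Accessibility: 0R0, 0R1, 1R1
Branch closes: p3 and ¬p3 both at 1.
All branches of the negation close; one closing branch shown above.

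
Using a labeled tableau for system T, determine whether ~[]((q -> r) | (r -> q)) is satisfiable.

1. ~[]((q -> r) | (r -> q)), u
2. ~((q -> r) | (r -> q)), v
3. ~(q -> r), v
4. ~(r -> q), v
5. q, v
6. ~r, v
7. r, v
8. ~q, v
Accessibility: uRu, uRv, vRv
Branch closes: r and ~r both at v.
(One branch shown.) All branches close.

Unsatisfiable (every branch closes)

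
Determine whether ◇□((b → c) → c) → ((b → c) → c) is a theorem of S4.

Tableau for the negation ¬(◇□((b → c) → c) → ((b → c) → c)):
1. ¬(◇□((b → c) → c) → ((b → c) → c)), w0
2. ◇□((b → c) → c), w0   [¬→-rule on 1]
3. ¬((b → c) → c), w0   [¬→-rule on 1]
4. b → c, w0   [¬→-rule on 3]
5. ¬c, w0   [¬→-rule on 3]
6. ¬b, w0   [→-rule on 4 (branches; this branch)]
7. □((b → c) → c), w1   [◇-rule on 2: fresh world w1, w0Rw1]
8. (b → c) → c, w1   [□-rule on 7 via w1Rw1]
9. c, w1   [→-rule on 8 (branches; this branch)]
Accessibility: w0Rw0, w0Rw1, w1Rw1
The negation has an open branch (countermodel exists).

Not valid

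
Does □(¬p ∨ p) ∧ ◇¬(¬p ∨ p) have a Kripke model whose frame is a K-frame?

1. □(¬p ∨ p) ∧ ◇¬(¬p ∨ p), 0
2. □(¬p ∨ p), 0
3. ◇¬(¬p ∨ p), 0
4. ¬(¬p ∨ p), 1
5. p, 1
6. ¬p, 1
Accessibility: 0R1
Branch closes: p and ¬p both at 1.
All branches of the tableau close; one closing branch shown above.

Unsatisfiable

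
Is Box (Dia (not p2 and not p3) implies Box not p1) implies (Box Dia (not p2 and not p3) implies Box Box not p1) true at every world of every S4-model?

Yes, valid

Tableau for the negation not (Box (Dia (not p2 and not p3) implies Box not p1) implies (Box Dia (not p2 and not p3) implies Box Box not p1)):
1. not (Box (Dia (not p2 and not p3) implies Box not p1) implies (Box Dia (not p2 and not p3) implies Box Box not p1)), 0
2. Box (Dia (not p2 and not p3) implies Box not p1), 0   [neg-implies-rule on 1]
3. not (Box Dia (not p2 and not p3) implies Box Box not p1), 0   [neg-implies-rule on 1]
4. Box Dia (not p2 and not p3), 0   [neg-implies-rule on 3]
5. not Box Box not p1, 0   [neg-implies-rule on 3]
6. Dia (not p2 and not p3) implies Box not p1, 0   [Box-rule on 2 via 0R0]
7. Dia (not p2 and not p3), 0   [Box-rule on 4 via 0R0]
8. Box not p1, 0   [implies-rule on 6 (branches; this branch)]
9. not p1, 0   [Box-rule on 8 via 0R0]
10. not Box not p1, 1   [neg-Box-rule on 5: fresh world 1, 0R1]
11. Dia (not p2 and not p3) implies Box not p1, 1   [Box-rule on 2 via 0R1]
12. Dia (not p2 and not p3), 1   [Box-rule on 4 via 0R1]
13. not p1, 1   [Box-rule on 8 via 0R1]
14. not Dia (not p2 and not p3), 1   [implies-rule on 11 (branches; this branch)]
15. not (not p2 and not p3), 1   [neg-Dia-rule on 14 via 1R1]
16. p3, 1   [neg-and-rule on 15 (branches; this branch)]
17. not p2 and not p3, 2   [Dia-rule on 7: fresh world 2, 0R2]
18. not p2, 2   [and-rule on 17]
19. not p3, 2   [and-rule on 17]
20. Dia (not p2 and not p3) implies Box not p1, 2   [Box-rule on 2 via 0R2]
21. Dia (not p2 and not p3), 2   [Box-rule on 4 via 0R2]
22. not p1, 2   [Box-rule on 8 via 0R2]
23. Box not p1, 2   [implies-rule on 20 (branches; this branch)]
24. p1, 3   [neg-Box-rule on 10: fresh world 3, 1R3]
25. Dia (not p2 and not p3) implies Box not p1, 3   [Box-rule on 2 via 0R3]
26. Dia (not p2 and not p3), 3   [Box-rule on 4 via 0R3]
27. not p1, 3   [Box-rule on 8 via 0R3]
Accessibility: 0R0, 0R1, 0R2, 0R3, 1R1, 1R3, 2R2, 3R3
Branch closes: p1 and not p1 both at 3.
All branches of the negation close; one closing branch shown above.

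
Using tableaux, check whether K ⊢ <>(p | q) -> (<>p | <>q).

Valid in K

Tableau for the negation ~(<>(p | q) -> (<>p | <>q)):
1. ~(<>(p | q) -> (<>p | <>q)), u
2. <>(p | q), u
3. ~(<>p | <>q), u
4. ~<>p, u
5. ~<>q, u
6. p | q, v
7. ~p, v
8. ~q, v
9. q, v
Accessibility: uRv
Branch closes: q and ~q both at v.
All branches of the negation close; one closing branch shown above.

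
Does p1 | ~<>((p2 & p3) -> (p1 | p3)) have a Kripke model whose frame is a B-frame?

1. p1 | ~<>((p2 & p3) -> (p1 | p3)), w0
2. p1, w0
Accessibility: w0Rw0

Satisfiable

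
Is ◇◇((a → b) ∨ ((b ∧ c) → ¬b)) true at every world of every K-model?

Tableau for the negation ¬◇◇((a → b) ∨ ((b ∧ c) → ¬b)):
1. ¬◇◇((a → b) ∨ ((b ∧ c) → ¬b)), w0
The negation has an open branch (countermodel exists).

No, not valid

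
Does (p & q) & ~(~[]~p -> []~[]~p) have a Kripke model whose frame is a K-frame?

Satisfiable (open branch found)

1. (p & q) & ~(~[]~p -> []~[]~p), w0
2. p & q, w0
3. ~(~[]~p -> []~[]~p), w0
4. p, w0
5. q, w0
6. ~[]~p, w0
7. ~[]~[]~p, w0
8. p, w1
9. []~p, w2
Accessibility: w0Rw1, w0Rw2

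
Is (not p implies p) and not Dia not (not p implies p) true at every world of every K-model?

Tableau for the negation not ((not p implies p) and not Dia not (not p implies p)):
1. not ((not p implies p) and not Dia not (not p implies p)), w0
2. Dia not (not p implies p), w0
3. not (not p implies p), w1
4. not p, w1
Accessibility: w0Rw1
The negation has an open branch (countermodel exists).

Invalid (countermodel exists)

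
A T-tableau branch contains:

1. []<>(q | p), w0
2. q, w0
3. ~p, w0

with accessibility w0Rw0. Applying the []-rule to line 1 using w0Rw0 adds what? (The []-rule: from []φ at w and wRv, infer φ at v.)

<>(q | p), w0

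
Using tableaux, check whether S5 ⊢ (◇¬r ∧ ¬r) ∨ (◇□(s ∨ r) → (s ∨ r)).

Tableau for the negation ¬((◇¬r ∧ ¬r) ∨ (◇□(s ∨ r) → (s ∨ r))):
1. ¬((◇¬r ∧ ¬r) ∨ (◇□(s ∨ r) → (s ∨ r))), 0
2. ¬(◇¬r ∧ ¬r), 0
3. ¬(◇□(s ∨ r) → (s ∨ r)), 0
4. ◇□(s ∨ r), 0
5. ¬(s ∨ r), 0
6. ¬s, 0
7. ¬r, 0
8. ¬◇¬r, 0
9. r, 0
Accessibility: 0R0
Branch closes: r and ¬r both at 0.
Every branch of the negation's tableau closes; the branch above is one of them.

Valid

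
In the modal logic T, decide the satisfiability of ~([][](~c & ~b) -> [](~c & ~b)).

1. ~([][](~c & ~b) -> [](~c & ~b)), 0
2. [][](~c & ~b), 0   [~->-rule on 1]
3. ~[](~c & ~b), 0   [~->-rule on 1]
4. [](~c & ~b), 0   [[]-rule on 2 via 0R0]
5. ~c & ~b, 0   [[]-rule on 4 via 0R0]
6. ~c, 0   [&-rule on 5]
7. ~b, 0   [&-rule on 5]
8. ~(~c & ~b), 1   [~[]-rule on 3: fresh world 1, 0R1]
9. [](~c & ~b), 1   [[]-rule on 2 via 0R1]
10. ~c & ~b, 1   [[]-rule on 4 via 0R1]
11. ~c, 1   [&-rule on 10]
12. ~b, 1   [&-rule on 10]
13. b, 1   [~&-rule on 8 (branches; this branch)]
Accessibility: 0R0, 0R1, 1R1
Branch closes: b and ~b both at 1.
Every branch closes; the branch above is one of them.

No, unsatisfiable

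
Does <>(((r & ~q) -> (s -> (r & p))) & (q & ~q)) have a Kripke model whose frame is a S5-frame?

1. <>(((r & ~q) -> (s -> (r & p))) & (q & ~q)), u
2. ((r & ~q) -> (s -> (r & p))) & (q & ~q), v   [<>-rule on 1: fresh world v, uRv]
3. (r & ~q) -> (s -> (r & p)), v   [&-rule on 2]
4. q & ~q, v   [&-rule on 2]
5. q, v   [&-rule on 4]
6. ~q, v   [&-rule on 4]
Accessibility: uRu, uRv, vRu, vRv
Branch closes: q and ~q both at v.
All branches of the tableau close; one closing branch shown above.

No, unsatisfiable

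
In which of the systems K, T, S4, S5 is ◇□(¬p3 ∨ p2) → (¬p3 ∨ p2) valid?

S5-tableau for the negation ¬(◇□(¬p3 ∨ p2) → (¬p3 ∨ p2)):
1. ¬(◇□(¬p3 ∨ p2) → (¬p3 ∨ p2)), 0
2. ◇□(¬p3 ∨ p2), 0
3. ¬(¬p3 ∨ p2), 0
4. p3, 0
5. ¬p2, 0
6. □(¬p3 ∨ p2), 1
7. ¬p3 ∨ p2, 0
8. ¬p3 ∨ p2, 1
9. p2, 0
Accessibility: 0R0, 0R1, 1R0, 1R1
Branch closes: p2 and ¬p2 both at 0.
Every branch closes (one shown): valid in S5.
S4-tableau for the negation ¬(◇□(¬p3 ∨ p2) → (¬p3 ∨ p2)):
1. ¬(◇□(¬p3 ∨ p2) → (¬p3 ∨ p2)), 0
2. ◇□(¬p3 ∨ p2), 0
3. ¬(¬p3 ∨ p2), 0
4. p3, 0
5. ¬p2, 0
6. □(¬p3 ∨ p2), 1
7. ¬p3 ∨ p2, 1
8. p2, 1
Accessibility: 0R0, 0R1, 1R1
Complete open branch: countermodel on an S4-frame, so not valid in S4, nor in K, T (the same frame is also a K-frame and a T-frame).

S5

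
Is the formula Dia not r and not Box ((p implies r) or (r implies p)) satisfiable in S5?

Unsatisfiable

1. Dia not r and not Box ((p implies r) or (r implies p)), 0
2. Dia not r, 0   [and-rule on 1]
3. not Box ((p implies r) or (r implies p)), 0   [and-rule on 1]
4. not r, 1   [Dia-rule on 2: fresh world 1, 0R1]
5. not ((p implies r) or (r implies p)), 2   [neg-Box-rule on 3: fresh world 2, 0R2]
6. not (p implies r), 2   [neg-or-rule on 5]
7. not (r implies p), 2   [neg-or-rule on 5]
8. p, 2   [neg-implies-rule on 6]
9. not r, 2   [neg-implies-rule on 6]
10. r, 2   [neg-implies-rule on 7]
11. not p, 2   [neg-implies-rule on 7]
Accessibility: 0R0, 0R1, 0R2, 1R0, 1R1, 1R2, 2R0, 2R1, 2R2
Branch closes: r and not r both at 2.
(One branch shown.) All branches close.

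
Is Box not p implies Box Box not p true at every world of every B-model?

No, not valid

Tableau for the negation not (Box not p implies Box Box not p):
1. not (Box not p implies Box Box not p), u
2. Box not p, u
3. not Box Box not p, u
4. not p, u
5. not Box not p, v
6. not p, v
7. p, w
Accessibility: uRu, uRv, vRu, vRv, vRw, wRv, wRw
The negation has an open branch (countermodel exists).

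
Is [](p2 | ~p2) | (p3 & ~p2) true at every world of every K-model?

Valid in K

Tableau for the negation ~([](p2 | ~p2) | (p3 & ~p2)):
1. ~([](p2 | ~p2) | (p3 & ~p2)), w0
2. ~[](p2 | ~p2), w0
3. ~(p3 & ~p2), w0
4. p2, w0
5. ~(p2 | ~p2), w1
6. ~p2, w1
7. p2, w1
Accessibility: w0Rw1
Branch closes: p2 and ~p2 both at w1.
Every branch of the negation's tableau closes; the branch above is one of them.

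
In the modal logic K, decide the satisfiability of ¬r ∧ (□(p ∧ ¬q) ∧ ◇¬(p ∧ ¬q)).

No, unsatisfiable

1. ¬r ∧ (□(p ∧ ¬q) ∧ ◇¬(p ∧ ¬q)), u
2. ¬r, u   [∧-rule on 1]
3. □(p ∧ ¬q) ∧ ◇¬(p ∧ ¬q), u   [∧-rule on 1]
4. □(p ∧ ¬q), u   [∧-rule on 3]
5. ◇¬(p ∧ ¬q), u   [∧-rule on 3]
6. ¬(p ∧ ¬q), v   [◇-rule on 5: fresh world v, uRv]
7. p ∧ ¬q, v   [□-rule on 4 via uRv]
8. p, v   [∧-rule on 7]
9. ¬q, v   [∧-rule on 7]
10. q, v   [¬∧-rule on 6 (branches; this branch)]
Accessibility: uRv
Branch closes: q and ¬q both at v.
(One branch shown.) All branches close.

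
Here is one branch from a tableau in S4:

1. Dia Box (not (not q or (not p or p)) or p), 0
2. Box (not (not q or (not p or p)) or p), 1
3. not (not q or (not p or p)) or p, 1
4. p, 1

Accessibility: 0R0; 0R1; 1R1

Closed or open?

No atom appears with both signs at the same world.

No, open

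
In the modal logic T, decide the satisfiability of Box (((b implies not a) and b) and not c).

Satisfiable

1. Box (((b implies not a) and b) and not c), w0
2. ((b implies not a) and b) and not c, w0
3. (b implies not a) and b, w0
4. not c, w0
5. b implies not a, w0
6. b, w0
7. not a, w0
Accessibility: w0Rw0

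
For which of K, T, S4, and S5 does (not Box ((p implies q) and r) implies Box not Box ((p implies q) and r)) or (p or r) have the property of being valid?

S5

S4-tableau for the negation not ((not Box ((p implies q) and r) implies Box not Box ((p implies q) and r)) or (p or r)):
1. not ((not Box ((p implies q) and r) implies Box not Box ((p implies q) and r)) or (p or r)), 0
2. not (not Box ((p implies q) and r) implies Box not Box ((p implies q) and r)), 0
3. not (p or r), 0
4. not Box ((p implies q) and r), 0
5. not Box not Box ((p implies q) and r), 0
6. not p, 0
7. not r, 0
8. not ((p implies q) and r), 1
9. not r, 1
10. Box ((p implies q) and r), 2
11. (p implies q) and r, 2
12. p implies q, 2
13. r, 2
14. q, 2
Accessibility: 0R0, 0R1, 0R2, 1R1, 2R2
Complete open branch: countermodel on an S4-frame, so not valid in S4, nor in K, T (the same frame is also a K-frame and a T-frame).
S5-tableau for the negation not ((not Box ((p implies q) and r) implies Box not Box ((p implies q) and r)) or (p or r)):
1. not ((not Box ((p implies q) and r) implies Box not Box ((p implies q) and r)) or (p or r)), 0
2. not (not Box ((p implies q) and r) implies Box not Box ((p implies q) and r)), 0
3. not (p or r), 0
4. not Box ((p implies q) and r), 0
5. not Box not Box ((p implies q) and r), 0
6. not p, 0
7. not r, 0
8. not ((p implies q) and r), 1
9. not (p implies q), 1
10. p, 1
11. not q, 1
12. Box ((p implies q) and r), 2
13. (p implies q) and r, 0
14. p implies q, 0
15. r, 0
Accessibility: 0R0, 0R1, 0R2, 1R0, 1R1, 1R2, 2R0, 2R1, 2R2
Branch closes: r and not r both at 0.
Every branch closes (one shown): valid in S5.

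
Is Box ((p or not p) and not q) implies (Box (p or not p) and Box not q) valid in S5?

Tableau for the negation not (Box ((p or not p) and not q) implies (Box (p or not p) and Box not q)):
1. not (Box ((p or not p) and not q) implies (Box (p or not p) and Box not q)), w0
2. Box ((p or not p) and not q), w0   [neg-implies-rule on 1]
3. not (Box (p or not p) and Box not q), w0   [neg-implies-rule on 1]
4. (p or not p) and not q, w0   [Box-rule on 2 via w0Rw0]
5. p or not p, w0   [and-rule on 4]
6. not q, w0   [and-rule on 4]
7. not Box not q, w0   [neg-and-rule on 3 (branches; this branch)]
8. not p, w0   [or-rule on 5 (branches; this branch)]
9. q, w1   [neg-Box-rule on 7: fresh world w1, w0Rw1]
10. (p or not p) and not q, w1   [Box-rule on 2 via w0Rw1]
11. p or not p, w1   [and-rule on 10]
12. not q, w1   [and-rule on 10]
Accessibility: w0Rw0, w0Rw1, w1Rw0, w1Rw1
Branch closes: q and not q both at w1.
Every branch of the negation's tableau closes; the branch above is one of them.

Valid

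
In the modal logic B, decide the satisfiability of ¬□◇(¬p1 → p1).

Yes, satisfiable

1. ¬□◇(¬p1 → p1), u
2. ¬◇(¬p1 → p1), v   [¬□-rule on 1: fresh world v, uRv]
3. ¬(¬p1 → p1), u   [¬◇-rule on 2 via vRu]
4. ¬p1, u   [¬→-rule on 3]
5. ¬(¬p1 → p1), v   [¬◇-rule on 2 via vRv]
6. ¬p1, v   [¬→-rule on 5]
Accessibility: uRu, uRv, vRu, vRv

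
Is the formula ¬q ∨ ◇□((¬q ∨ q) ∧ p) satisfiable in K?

Yes, satisfiable

1. ¬q ∨ ◇□((¬q ∨ q) ∧ p), w0
2. ◇□((¬q ∨ q) ∧ p), w0
3. □((¬q ∨ q) ∧ p), w1
Accessibility: w0Rw1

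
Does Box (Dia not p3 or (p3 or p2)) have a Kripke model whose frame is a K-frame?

Satisfiable

1. Box (Dia not p3 or (p3 or p2)), 0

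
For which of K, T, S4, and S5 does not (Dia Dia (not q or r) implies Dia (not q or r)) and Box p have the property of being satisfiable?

S4-tableau for the formula:
1. not (Dia Dia (not q or r) implies Dia (not q or r)) and Box p, 0
2. not (Dia Dia (not q or r) implies Dia (not q or r)), 0   [and-rule on 1]
3. Box p, 0   [and-rule on 1]
4. Dia Dia (not q or r), 0   [neg-implies-rule on 2]
5. not Dia (not q or r), 0   [neg-implies-rule on 2]
6. p, 0   [Box-rule on 3 via 0R0]
7. not (not q or r), 0   [neg-Dia-rule on 5 via 0R0]
8. q, 0   [neg-or-rule on 7]
9. not r, 0   [neg-or-rule on 7]
10. Dia (not q or r), 1   [Dia-rule on 4: fresh world 1, 0R1]
11. p, 1   [Box-rule on 3 via 0R1]
12. not (not q or r), 1   [neg-Dia-rule on 5 via 0R1]
13. q, 1   [neg-or-rule on 12]
14. not r, 1   [neg-or-rule on 12]
15. not q or r, 2   [Dia-rule on 10: fresh world 2, 1R2]
16. p, 2   [Box-rule on 3 via 0R2]
17. not (not q or r), 2   [neg-Dia-rule on 5 via 0R2]
18. q, 2   [neg-or-rule on 17]
19. not r, 2   [neg-or-rule on 17]
20. r, 2   [or-rule on 15 (branches; this branch)]
Accessibility: 0R0, 0R1, 0R2, 1R1, 1R2, 2R2
Branch closes: r and not r both at 2.
Every branch closes (one shown): unsatisfiable in S4, hence also in S5 (every S5-frame is an S4-frame).
T-tableau for the formula:
1. not (Dia Dia (not q or r) implies Dia (not q or r)) and Box p, 0
2. not (Dia Dia (not q or r) implies Dia (not q or r)), 0   [and-rule on 1]
3. Box p, 0   [and-rule on 1]
4. Dia Dia (not q or r), 0   [neg-implies-rule on 2]
5. not Dia (not q or r), 0   [neg-implies-rule on 2]
6. p, 0   [Box-rule on 3 via 0R0]
7. not (not q or r), 0   [neg-Dia-rule on 5 via 0R0]
8. q, 0   [neg-or-rule on 7]
9. not r, 0   [neg-or-rule on 7]
10. Dia (not q or r), 1   [Dia-rule on 4: fresh world 1, 0R1]
11. p, 1   [Box-rule on 3 via 0R1]
12. not (not q or r), 1   [neg-Dia-rule on 5 via 0R1]
13. q, 1   [neg-or-rule on 12]
14. not r, 1   [neg-or-rule on 12]
15. not q or r, 2   [Dia-rule on 10: fresh world 2, 1R2]
16. r, 2   [or-rule on 15 (branches; this branch)]
Accessibility: 0R0, 0R1, 1R1, 1R2, 2R2
Complete open branch: satisfiable in T, hence also in K (this T-model is also a K-model).

K, T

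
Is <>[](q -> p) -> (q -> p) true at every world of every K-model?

Invalid (countermodel exists)

Tableau for the negation ~(<>[](q -> p) -> (q -> p)):
1. ~(<>[](q -> p) -> (q -> p)), 0
2. <>[](q -> p), 0   [~->-rule on 1]
3. ~(q -> p), 0   [~->-rule on 1]
4. q, 0   [~->-rule on 3]
5. ~p, 0   [~->-rule on 3]
6. [](q -> p), 1   [<>-rule on 2: fresh world 1, 0R1]
Accessibility: 0R1
The negation has an open branch (countermodel exists).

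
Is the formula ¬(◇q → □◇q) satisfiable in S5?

1. ¬(◇q → □◇q), u
2. ◇q, u
3. ¬□◇q, u
4. q, v
5. ¬◇q, w
6. ¬q, u
7. ¬q, v
Accessibility: uRu, uRv, uRw, vRu, vRv, vRw, wRu, wRv, wRw
Branch closes: q and ¬q both at v.
All branches of the tableau close; one closing branch shown above.

No, unsatisfiable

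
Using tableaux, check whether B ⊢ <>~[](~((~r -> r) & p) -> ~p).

No, not valid

Tableau for the negation ~<>~[](~((~r -> r) & p) -> ~p):
1. ~<>~[](~((~r -> r) & p) -> ~p), 0
2. [](~((~r -> r) & p) -> ~p), 0   [~<>-rule on 1 via 0R0]
3. ~((~r -> r) & p) -> ~p, 0   [[]-rule on 2 via 0R0]
4. ~p, 0   [->-rule on 3 (branches; this branch)]
Accessibility: 0R0
The negation has an open branch (countermodel exists).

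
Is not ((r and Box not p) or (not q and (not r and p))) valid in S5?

Invalid (countermodel exists)

Tableau for the negation (r and Box not p) or (not q and (not r and p)):
1. (r and Box not p) or (not q and (not r and p)), 0
2. not q and (not r and p), 0
3. not q, 0
4. not r and p, 0
5. not r, 0
6. p, 0
Accessibility: 0R0
The negation has an open branch (countermodel exists).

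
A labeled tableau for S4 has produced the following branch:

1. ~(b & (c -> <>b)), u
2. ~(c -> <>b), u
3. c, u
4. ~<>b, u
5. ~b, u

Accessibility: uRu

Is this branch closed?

Open

There is no literal clash: for every atom and world, at most one sign appears.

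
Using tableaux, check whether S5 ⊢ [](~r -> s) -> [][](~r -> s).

Valid

Tableau for the negation ~([](~r -> s) -> [][](~r -> s)):
1. ~([](~r -> s) -> [][](~r -> s)), 0
2. [](~r -> s), 0
3. ~[][](~r -> s), 0
4. ~r -> s, 0
5. s, 0
6. ~[](~r -> s), 1
7. ~r -> s, 1
8. s, 1
9. ~(~r -> s), 2
10. ~r, 2
11. ~s, 2
12. ~r -> s, 2
13. s, 2
Accessibility: 0R0, 0R1, 0R2, 1R0, 1R1, 1R2, 2R0, 2R1, 2R2
Branch closes: s and ~s both at 2.
Every branch of the negation's tableau closes; the branch above is one of them.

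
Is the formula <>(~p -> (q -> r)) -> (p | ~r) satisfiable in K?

Satisfiable

1. <>(~p -> (q -> r)) -> (p | ~r), u
2. p | ~r, u   [->-rule on 1 (branches; this branch)]
3. ~r, u   [|-rule on 2 (branches; this branch)]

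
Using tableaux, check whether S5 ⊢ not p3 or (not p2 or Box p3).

Tableau for the negation not (not p3 or (not p2 or Box p3)):
1. not (not p3 or (not p2 or Box p3)), w0
2. p3, w0   [neg-or-rule on 1]
3. not (not p2 or Box p3), w0   [neg-or-rule on 1]
4. p2, w0   [neg-or-rule on 3]
5. not Box p3, w0   [neg-or-rule on 3]
6. not p3, w1   [neg-Box-rule on 5: fresh world w1, w0Rw1]
Accessibility: w0Rw0, w0Rw1, w1Rw0, w1Rw1
The negation has an open branch (countermodel exists).

No, not valid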